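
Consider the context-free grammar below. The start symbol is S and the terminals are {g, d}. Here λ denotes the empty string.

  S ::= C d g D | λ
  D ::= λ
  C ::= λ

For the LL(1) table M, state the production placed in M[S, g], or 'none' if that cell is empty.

FIRST(D): from D::=λ we get {λ}. So FIRST(D) = {λ}.
FIRST(C): from C::=λ we get {λ}. So FIRST(C) = {λ}.
FIRST(S): from S::=C d g D we get {d}; from S::=λ we get {λ}. So FIRST(S) = {λ, d}.
FOLLOW(S) includes $ since S is the start symbol.
FOLLOW(S): S appears on no right-hand side. Thus FOLLOW(S) = {$}.
For S ::= C d g D: FIRST(C d g D) = {d}, so it goes in M[S, t] for t ∈ {d}.
For S ::= λ: FIRST(λ) = {λ}, so it goes in M[S, t] for t ∈ {}; since λ ∈ FIRST, also for every t ∈ FOLLOW(S) = {$}.
None of these place a production in M[S, g].

none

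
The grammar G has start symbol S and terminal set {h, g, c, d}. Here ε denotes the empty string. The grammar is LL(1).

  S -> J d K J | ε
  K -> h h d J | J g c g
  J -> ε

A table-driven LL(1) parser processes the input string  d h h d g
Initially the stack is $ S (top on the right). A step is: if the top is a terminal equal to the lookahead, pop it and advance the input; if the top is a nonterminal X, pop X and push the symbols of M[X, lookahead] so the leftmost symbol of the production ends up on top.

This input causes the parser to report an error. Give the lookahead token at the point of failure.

g

      Stack        Input        Action
   1  $ S          d h h d g $  expand S -> J d K J
   2  $ J K d J    d h h d g $  expand J -> ε
   3  $ J K d      d h h d g $  match d
   4  $ J K        h h d g $    expand K -> h h d J
   5  $ J J d h h  h h d g $    match h
   6  $ J J d h    h d g $      match h
   7  $ J J d      d g $        match d
   8  $ J J        g $          expand J -> ε
   9  $ J          g $          expand J -> ε
  10  $            g $          error: stack empty but input remains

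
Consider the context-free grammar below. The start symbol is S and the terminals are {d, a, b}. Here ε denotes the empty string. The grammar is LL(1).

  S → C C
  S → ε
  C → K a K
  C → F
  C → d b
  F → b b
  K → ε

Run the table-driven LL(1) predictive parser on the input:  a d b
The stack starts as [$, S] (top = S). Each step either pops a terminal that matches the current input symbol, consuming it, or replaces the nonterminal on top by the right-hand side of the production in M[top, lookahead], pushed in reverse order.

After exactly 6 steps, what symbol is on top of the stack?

d

     Stack      Input    Action
  1  $ S        a d b $  expand S → C C
  2  $ C C      a d b $  expand C → K a K
  3  $ C K a K  a d b $  expand K → ε
  4  $ C K a    a d b $  match a
  5  $ C K      d b $    expand K → ε
  6  $ C        d b $    expand C → d b
Stack after step 6: $ b d (top = d).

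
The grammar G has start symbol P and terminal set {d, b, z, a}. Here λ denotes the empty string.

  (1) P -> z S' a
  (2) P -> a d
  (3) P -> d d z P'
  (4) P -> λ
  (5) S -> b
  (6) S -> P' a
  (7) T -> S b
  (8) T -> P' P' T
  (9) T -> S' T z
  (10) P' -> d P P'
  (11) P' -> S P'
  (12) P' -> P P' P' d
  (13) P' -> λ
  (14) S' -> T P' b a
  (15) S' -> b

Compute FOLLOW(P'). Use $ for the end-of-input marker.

FIRST(P): from P->z S' a we get {z}; from P->a d we get {a}; from P->d d z P' we get {d}; from P->λ we get {λ}. So FIRST(P) = {λ, a, d, z}.
FIRST(S): from S->b we get {b}; from S->P' a we get {a, b, d, z}. So FIRST(S) = {a, b, d, z}.
FIRST(P'): from P'->d P P' we get {d}; from P'->S P' we get {a, b, d, z}; from P'->P P' P' d we get {a, b, d, z}; from P'->λ we get {λ}. So FIRST(P') = {λ, a, b, d, z}.
FIRST(T): from T->S b we get {a, b, d, z}; from T->P' P' T we get {a, b, d, z}; from T->S' T z we get {a, b, d, z}. So FIRST(T) = {a, b, d, z}.
FIRST(S'): from S'->T P' b a we get {a, b, d, z}; from S'->b we get {b}. So FIRST(S') = {a, b, d, z}.
FOLLOW(P) includes $ since P is the start symbol.
FOLLOW(T): in T->P' P' T, the suffix after T is empty (adds nothing new); in T->S' T z, T is followed by z with FIRST {z}; in S'->T P' b a, T is followed by P' b a with FIRST {a, b, d, z}. Thus FOLLOW(T) = {a, b, d, z}.
FOLLOW(S'): in P->z S' a, S' is followed by a with FIRST {a}; in T->S' T z, S' is followed by T z with FIRST {a, b, d, z}. Thus FOLLOW(S') = {a, b, d, z}.
FOLLOW(P): in P'->d P P', P is followed by P' with FIRST {λ, a, b, d, z}; in P'->d P P', the suffix after P is nullable, so FOLLOW(P) ⊇ FOLLOW(P') = {$, a, b, d, z}; in P'->P P' P' d, P is followed by P' P' d with FIRST {a, b, d, z}. Thus FOLLOW(P) = {$, a, b, d, z}.
FOLLOW(P'): in P->d d z P', the suffix after P' is empty, so FOLLOW(P') ⊇ FOLLOW(P) = {$, a, b, d, z}; in S->P' a, P' is followed by a with FIRST {a}; in T->P' P' T (occurrence 1), P' is followed by P' T with FIRST {a, b, d, z}; in T->P' P' T (occurrence 2), P' is followed by T with FIRST {a, b, d, z}; in P'->d P P', the suffix after P' is empty (adds nothing new); in P'->S P', the suffix after P' is empty (adds nothing new); in P'->P P' P' d (occurrence 1), P' is followed by P' d with FIRST {a, b, d, z}; in P'->P P' P' d (occurrence 2), P' is followed by d with FIRST {d}; in S'->T P' b a, P' is followed by b a with FIRST {b}. Thus FOLLOW(P') = {$, a, b, d, z}.
FOLLOW(S): in T->S b, S is followed by b with FIRST {b}; in P'->S P', S is followed by P' with FIRST {λ, a, b, d, z}; in P'->S P', the suffix after S is nullable, so FOLLOW(S) ⊇ FOLLOW(P') = {$, a, b, d, z}. Thus FOLLOW(S) = {$, a, b, d, z}.

{$, a, b, d, z}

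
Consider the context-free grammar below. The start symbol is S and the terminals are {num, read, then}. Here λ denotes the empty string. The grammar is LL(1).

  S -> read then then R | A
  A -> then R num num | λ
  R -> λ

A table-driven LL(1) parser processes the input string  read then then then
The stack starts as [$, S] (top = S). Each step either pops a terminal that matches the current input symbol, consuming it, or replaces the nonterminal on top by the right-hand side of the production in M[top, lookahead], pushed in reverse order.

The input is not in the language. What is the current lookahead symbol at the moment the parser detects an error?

then

step 1: stack=$ S  input=read then then then $  — expand S -> read then then R
step 2: stack=$ R then then read  input=read then then then $  — match read
step 3: stack=$ R then then  input=then then then $  — match then
step 4: stack=$ R then  input=then then $  — match then
step 5: stack=$ R  input=then $  — error: M[R, then] is empty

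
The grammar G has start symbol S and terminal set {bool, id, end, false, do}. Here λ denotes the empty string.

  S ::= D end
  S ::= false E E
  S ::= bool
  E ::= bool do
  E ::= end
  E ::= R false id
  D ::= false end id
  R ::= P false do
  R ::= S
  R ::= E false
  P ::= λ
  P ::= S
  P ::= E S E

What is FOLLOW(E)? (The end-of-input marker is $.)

{$, bool, end, false}

FIRST(D) = {false}
FIRST(S) = {bool, false}  (via D end)
FIRST(E) = {bool, end, false}  (via R false id)
FIRST(P) = {λ, bool, end, false}  (via S, E S E)
FIRST(R) = {bool, end, false}  (via P false do, S, E false)
FOLLOW(S) includes $ since S is the start symbol.
FOLLOW(D): in S::=D end, D is followed by end with FIRST {end}. Thus FOLLOW(D) = {end}.
FOLLOW(R): in E::=R false id, R is followed by false id with FIRST {false}. Thus FOLLOW(R) = {false}.
FOLLOW(P): in R::=P false do, P is followed by false do with FIRST {false}. Thus FOLLOW(P) = {false}.
FOLLOW(S): in R::=S, the suffix after S is empty, so FOLLOW(S) ⊇ FOLLOW(R) = {false}; in P::=S, the suffix after S is empty, so FOLLOW(S) ⊇ FOLLOW(P) = {false}; in P::=E S E, S is followed by E with FIRST {bool, end, false}. Thus FOLLOW(S) = {$, bool, end, false}.
FOLLOW(E): in S::=false E E (occurrence 1), E is followed by E with FIRST {bool, end, false}; in S::=false E E (occurrence 2), the suffix after E is empty, so FOLLOW(E) ⊇ FOLLOW(S) = {$, bool, end, false}; in R::=E false, E is followed by false with FIRST {false}; in P::=E S E (occurrence 1), E is followed by S E with FIRST {bool, false}; in P::=E S E (occurrence 2), the suffix after E is empty, so FOLLOW(E) ⊇ FOLLOW(P) = {false}. Thus FOLLOW(E) = {$, bool, end, false}.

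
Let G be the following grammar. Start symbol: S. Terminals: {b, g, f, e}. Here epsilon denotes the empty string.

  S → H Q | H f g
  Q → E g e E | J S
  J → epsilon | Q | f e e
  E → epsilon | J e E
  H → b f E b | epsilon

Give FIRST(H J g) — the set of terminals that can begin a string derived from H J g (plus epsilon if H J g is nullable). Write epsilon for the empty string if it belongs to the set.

{b, e, f, g}

FIRST(H): from H→b f E b we get {b}; from H→epsilon we get {epsilon}. So FIRST(H) = {epsilon, b}.
FIRST(S): from S→H Q we get {b, e, f, g}; from S→H f g we get {b, f}. So FIRST(S) = {b, e, f, g}.
FIRST(Q): from Q→E g e E we get {b, e, f, g}; from Q→J S we get {b, e, f, g}. So FIRST(Q) = {b, e, f, g}.
FIRST(J): from J→epsilon we get {epsilon}; from J→Q we get {b, e, f, g}; from J→f e e we get {f}. So FIRST(J) = {epsilon, b, e, f, g}.
FIRST(E): from E→epsilon we get {epsilon}; from E→J e E we get {b, e, f, g}. So FIRST(E) = {epsilon, b, e, f, g}.
FIRST(H J g): take FIRST of each symbol in turn, carrying on past any symbol whose FIRST contains epsilon; result {b, e, f, g}.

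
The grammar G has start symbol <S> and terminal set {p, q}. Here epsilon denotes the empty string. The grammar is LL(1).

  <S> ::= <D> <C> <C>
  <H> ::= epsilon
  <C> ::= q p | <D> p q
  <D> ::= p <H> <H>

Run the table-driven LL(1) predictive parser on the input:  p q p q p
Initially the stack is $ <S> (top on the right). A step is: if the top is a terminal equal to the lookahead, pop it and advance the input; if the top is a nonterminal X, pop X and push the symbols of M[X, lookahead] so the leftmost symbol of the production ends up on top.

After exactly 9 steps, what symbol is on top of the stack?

     Stack                Input        Action
  1  $ <S>                p q p q p $  expand <S> ::= <D> <C> <C>
  2  $ <C> <C> <D>        p q p q p $  expand <D> ::= p <H> <H>
  3  $ <C> <C> <H> <H> p  p q p q p $  match p
  4  $ <C> <C> <H> <H>    q p q p $    expand <H> ::= epsilon
  5  $ <C> <C> <H>        q p q p $    expand <H> ::= epsilon
  6  $ <C> <C>            q p q p $    expand <C> ::= q p
  7  $ <C> p q            q p q p $    match q
  8  $ <C> p              p q p $      match p
  9  $ <C>                q p $        expand <C> ::= q p
Stack after step 9: $ p q (top = q).

q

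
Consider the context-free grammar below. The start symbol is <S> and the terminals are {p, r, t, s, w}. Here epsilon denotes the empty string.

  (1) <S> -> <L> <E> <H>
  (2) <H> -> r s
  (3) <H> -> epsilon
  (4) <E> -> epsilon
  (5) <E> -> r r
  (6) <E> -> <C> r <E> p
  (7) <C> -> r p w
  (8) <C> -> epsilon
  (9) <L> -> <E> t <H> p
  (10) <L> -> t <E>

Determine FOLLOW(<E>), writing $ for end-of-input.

FIRST(<H>) = {epsilon, r}
FIRST(<C>) = {epsilon, r}
FIRST(<E>) = {epsilon, r}  (via <C> r <E> p)
FIRST(<L>) = {r, t}  (via <E> t <H> p)
FIRST(<S>) = {r, t}  (via <L> <E> <H>)
FOLLOW(<S>) includes $ since <S> is the start symbol.
FOLLOW(<S>): <S> appears on no right-hand side. Thus FOLLOW(<S>) = {$}.
FOLLOW(<H>): in <S>-><L> <E> <H>, the suffix after <H> is empty, so FOLLOW(<H>) ⊇ FOLLOW(<S>) = {$}; in <L>-><E> t <H> p, <H> is followed by p with FIRST {p}. Thus FOLLOW(<H>) = {$, p}.
FOLLOW(<C>): in <E>-><C> r <E> p, <C> is followed by r <E> p with FIRST {r}. Thus FOLLOW(<C>) = {r}.
FOLLOW(<L>): in <S>-><L> <E> <H>, <L> is followed by <E> <H> with FIRST {epsilon, r}; in <S>-><L> <E> <H>, the suffix after <L> is nullable, so FOLLOW(<L>) ⊇ FOLLOW(<S>) = {$}. Thus FOLLOW(<L>) = {$, r}.
FOLLOW(<E>): in <S>-><L> <E> <H>, <E> is followed by <H> with FIRST {epsilon, r}; in <S>-><L> <E> <H>, the suffix after <E> is nullable, so FOLLOW(<E>) ⊇ FOLLOW(<S>) = {$}; in <E>-><C> r <E> p, <E> is followed by p with FIRST {p}; in <L>-><E> t <H> p, <E> is followed by t <H> p with FIRST {t}; in <L>->t <E>, the suffix after <E> is empty, so FOLLOW(<E>) ⊇ FOLLOW(<L>) = {$, r}. Thus FOLLOW(<E>) = {$, p, r, t}.

{$, p, r, t}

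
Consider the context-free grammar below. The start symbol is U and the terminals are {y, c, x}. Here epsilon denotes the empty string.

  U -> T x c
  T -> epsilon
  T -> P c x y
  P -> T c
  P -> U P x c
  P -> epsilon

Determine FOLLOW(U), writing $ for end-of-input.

{$, c, x}

FIRST(U): from U->T x c we get {c, x}. So FIRST(U) = {c, x}.
FIRST(T): from T->epsilon we get {epsilon}; from T->P c x y we get {c, x}. So FIRST(T) = {epsilon, c, x}.
FIRST(P): from P->T c we get {c, x}; from P->U P x c we get {c, x}; from P->epsilon we get {epsilon}. So FIRST(P) = {epsilon, c, x}.
FOLLOW(U) includes $ since U is the start symbol.
FOLLOW(U): in P->U P x c, U is followed by P x c with FIRST {c, x}. Thus FOLLOW(U) = {$, c, x}.
FOLLOW(T): in U->T x c, T is followed by x c with FIRST {x}; in P->T c, T is followed by c with FIRST {c}. Thus FOLLOW(T) = {c, x}.
FOLLOW(P): in T->P c x y, P is followed by c x y with FIRST {c}; in P->U P x c, P is followed by x c with FIRST {x}. Thus FOLLOW(P) = {c, x}.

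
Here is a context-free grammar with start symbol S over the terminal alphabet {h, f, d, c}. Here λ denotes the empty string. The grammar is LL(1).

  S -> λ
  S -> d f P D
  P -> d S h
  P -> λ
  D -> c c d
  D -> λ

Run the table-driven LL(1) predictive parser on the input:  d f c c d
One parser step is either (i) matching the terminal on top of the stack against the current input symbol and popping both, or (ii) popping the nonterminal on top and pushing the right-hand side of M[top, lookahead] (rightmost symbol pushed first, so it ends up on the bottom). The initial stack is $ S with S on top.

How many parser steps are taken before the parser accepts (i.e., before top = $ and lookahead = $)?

     Stack      Input        Action
  1  $ S        d f c c d $  expand S -> d f P D
  2  $ D P f d  d f c c d $  match d
  3  $ D P f    f c c d $    match f
  4  $ D P      c c d $      expand P -> λ
  5  $ D        c c d $      expand D -> c c d
  6  $ d c c    c c d $      match c
  7  $ d c      c d $        match c
  8  $ d        d $          match d
Accept reached after 8 steps.

8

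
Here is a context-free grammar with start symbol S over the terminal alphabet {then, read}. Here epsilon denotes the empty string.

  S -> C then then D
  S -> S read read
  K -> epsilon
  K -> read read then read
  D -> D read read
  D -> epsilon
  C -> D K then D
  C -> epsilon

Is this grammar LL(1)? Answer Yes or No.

No

FIRST(S) = {read, then}
FIRST(K) = {epsilon, read}
FIRST(D) = {epsilon, read}
FIRST(C) = {epsilon, read, then}
FOLLOW(S) = {$, read}
FOLLOW(K) = {then}
FOLLOW(D) = {$, read, then}
FOLLOW(C) = {then}
Cell M[C, then] receives both C -> D K then D and C -> epsilon — the grammar is not LL(1).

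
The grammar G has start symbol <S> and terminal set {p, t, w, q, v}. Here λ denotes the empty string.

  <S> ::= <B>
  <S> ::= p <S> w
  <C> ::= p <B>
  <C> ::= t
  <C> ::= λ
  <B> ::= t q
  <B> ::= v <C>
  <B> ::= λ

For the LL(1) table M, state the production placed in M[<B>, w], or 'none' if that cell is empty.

<B> ::= λ

FIRST(<C>) = {λ, p, t}
FIRST(<B>) = {λ, t, v}
FIRST(<S>) = {λ, p, t, v}  (via <B>)
FOLLOW(<S>) includes $ since <S> is the start symbol.
FOLLOW(<S>): in <S>::=p <S> w, <S> is followed by w with FIRST {w}. Thus FOLLOW(<S>) = {$, w}.
FOLLOW(<C>): in <B>::=v <C>, the suffix after <C> is empty, so FOLLOW(<C>) ⊇ FOLLOW(<B>) = {$, w}. Thus FOLLOW(<C>) = {$, w}.
FOLLOW(<B>): in <S>::=<B>, the suffix after <B> is empty, so FOLLOW(<B>) ⊇ FOLLOW(<S>) = {$, w}; in <C>::=p <B>, the suffix after <B> is empty, so FOLLOW(<B>) ⊇ FOLLOW(<C>) = {$, w}. Thus FOLLOW(<B>) = {$, w}.
For <B> ::= t q: FIRST(t q) = {t}, so it goes in M[<B>, t] for t ∈ {t}.
For <B> ::= v <C>: FIRST(v <C>) = {v}, so it goes in M[<B>, t] for t ∈ {v}.
For <B> ::= λ: FIRST(λ) = {λ}, so it goes in M[<B>, t] for t ∈ {}; since λ ∈ FIRST, also for every t ∈ FOLLOW(<B>) = {$, w}.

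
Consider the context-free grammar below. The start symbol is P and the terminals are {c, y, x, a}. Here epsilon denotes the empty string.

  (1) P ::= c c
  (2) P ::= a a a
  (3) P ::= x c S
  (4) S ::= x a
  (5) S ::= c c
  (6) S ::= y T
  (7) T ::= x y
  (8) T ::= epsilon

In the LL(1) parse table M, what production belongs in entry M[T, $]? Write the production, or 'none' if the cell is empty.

T ::= epsilon

FIRST(P): from P::=c c we get {c}; from P::=a a a we get {a}; from P::=x c S we get {x}. So FIRST(P) = {a, c, x}.
FIRST(S): from S::=x a we get {x}; from S::=c c we get {c}; from S::=y T we get {y}. So FIRST(S) = {c, x, y}.
FIRST(T): from T::=x y we get {x}; from T::=epsilon we get {epsilon}. So FIRST(T) = {epsilon, x}.
FOLLOW(P) includes $ since P is the start symbol.
FOLLOW(S): in P::=x c S, the suffix after S is empty, so FOLLOW(S) ⊇ FOLLOW(P) = {$}. Thus FOLLOW(S) = {$}.
FOLLOW(T): in S::=y T, the suffix after T is empty, so FOLLOW(T) ⊇ FOLLOW(S) = {$}. Thus FOLLOW(T) = {$}.
For T ::= x y: FIRST(x y) = {x}, so it goes in M[T, t] for t ∈ {x}.
For T ::= epsilon: FIRST(epsilon) = {epsilon}, so it goes in M[T, t] for t ∈ {}; since epsilon ∈ FIRST, also for every t ∈ FOLLOW(T) = {$}.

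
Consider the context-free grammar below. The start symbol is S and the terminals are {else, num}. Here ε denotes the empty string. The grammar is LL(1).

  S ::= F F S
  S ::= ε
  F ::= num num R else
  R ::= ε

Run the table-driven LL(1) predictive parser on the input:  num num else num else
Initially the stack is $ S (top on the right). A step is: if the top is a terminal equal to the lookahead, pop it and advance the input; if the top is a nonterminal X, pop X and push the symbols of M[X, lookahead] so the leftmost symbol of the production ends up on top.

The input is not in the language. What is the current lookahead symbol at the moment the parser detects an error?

else

step 1: stack=$ S  input=num num else num else $  — expand S ::= F F S
step 2: stack=$ S F F  input=num num else num else $  — expand F ::= num num R else
step 3: stack=$ S F else R num num  input=num num else num else $  — match num
step 4: stack=$ S F else R num  input=num else num else $  — match num
step 5: stack=$ S F else R  input=else num else $  — expand R ::= ε
step 6: stack=$ S F else  input=else num else $  — match else
step 7: stack=$ S F  input=num else $  — expand F ::= num num R else
step 8: stack=$ S else R num num  input=num else $  — match num
step 9: stack=$ S else R num  input=else $  — error: top is terminal num but lookahead is else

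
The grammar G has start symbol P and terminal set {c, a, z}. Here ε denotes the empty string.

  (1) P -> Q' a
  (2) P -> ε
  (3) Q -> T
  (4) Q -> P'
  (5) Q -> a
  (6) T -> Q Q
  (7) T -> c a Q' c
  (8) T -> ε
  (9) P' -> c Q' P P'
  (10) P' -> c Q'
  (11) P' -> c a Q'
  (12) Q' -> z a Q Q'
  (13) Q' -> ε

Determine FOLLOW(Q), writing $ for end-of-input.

FIRST(P'): from P'->c Q' P P' we get {c}; from P'->c Q' we get {c}; from P'->c a Q' we get {c}. So FIRST(P') = {c}.
FIRST(Q'): from Q'->z a Q Q' we get {z}; from Q'->ε we get {ε}. So FIRST(Q') = {ε, z}.
FIRST(P): from P->Q' a we get {a, z}; from P->ε we get {ε}. So FIRST(P) = {ε, a, z}.
FIRST(Q): from Q->T we get {ε, a, c}; from Q->P' we get {c}; from Q->a we get {a}. So FIRST(Q) = {ε, a, c}.
FIRST(T): from T->Q Q we get {ε, a, c}; from T->c a Q' c we get {c}; from T->ε we get {ε}. So FIRST(T) = {ε, a, c}.
FOLLOW(P) includes $ since P is the start symbol.
FOLLOW(P): in P'->c Q' P P', P is followed by P' with FIRST {c}. Thus FOLLOW(P) = {$, c}.
FOLLOW(Q): in T->Q Q (occurrence 1), Q is followed by Q with FIRST {ε, a, c}; in T->Q Q (occurrence 1), the suffix after Q is nullable, so FOLLOW(Q) ⊇ FOLLOW(T) = {a, c, z}; in T->Q Q (occurrence 2), the suffix after Q is empty, so FOLLOW(Q) ⊇ FOLLOW(T) = {a, c, z}; in Q'->z a Q Q', Q is followed by Q' with FIRST {ε, z}; in Q'->z a Q Q', the suffix after Q is nullable, so FOLLOW(Q) ⊇ FOLLOW(Q') = {a, c, z}. Thus FOLLOW(Q) = {a, c, z}.
FOLLOW(T): in Q->T, the suffix after T is empty, so FOLLOW(T) ⊇ FOLLOW(Q) = {a, c, z}. Thus FOLLOW(T) = {a, c, z}.
FOLLOW(P'): in Q->P', the suffix after P' is empty, so FOLLOW(P') ⊇ FOLLOW(Q) = {a, c, z}; in P'->c Q' P P', the suffix after P' is empty (adds nothing new). Thus FOLLOW(P') = {a, c, z}.
FOLLOW(Q'): in P->Q' a, Q' is followed by a with FIRST {a}; in T->c a Q' c, Q' is followed by c with FIRST {c}; in P'->c Q' P P', Q' is followed by P P' with FIRST {a, c, z}; in P'->c Q', the suffix after Q' is empty, so FOLLOW(Q') ⊇ FOLLOW(P') = {a, c, z}; in P'->c a Q', the suffix after Q' is empty, so FOLLOW(Q') ⊇ FOLLOW(P') = {a, c, z}; in Q'->z a Q Q', the suffix after Q' is empty (adds nothing new). Thus FOLLOW(Q') = {a, c, z}.

{a, c, z}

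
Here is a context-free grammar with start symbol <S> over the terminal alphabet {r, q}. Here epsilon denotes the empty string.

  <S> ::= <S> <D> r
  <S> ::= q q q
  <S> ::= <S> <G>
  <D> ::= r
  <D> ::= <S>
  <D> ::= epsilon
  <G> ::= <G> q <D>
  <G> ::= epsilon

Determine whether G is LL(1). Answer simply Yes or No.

No

FIRST(<S>) = {q}
FIRST(<D>) = {epsilon, q, r}
FIRST(<G>) = {epsilon, q}
FOLLOW(<S>) = {$, q, r}
FOLLOW(<D>) = {$, q, r}
FOLLOW(<G>) = {$, q, r}
Cell M[<D>, q] receives both <D> ::= <S> and <D> ::= epsilon — the grammar is not LL(1).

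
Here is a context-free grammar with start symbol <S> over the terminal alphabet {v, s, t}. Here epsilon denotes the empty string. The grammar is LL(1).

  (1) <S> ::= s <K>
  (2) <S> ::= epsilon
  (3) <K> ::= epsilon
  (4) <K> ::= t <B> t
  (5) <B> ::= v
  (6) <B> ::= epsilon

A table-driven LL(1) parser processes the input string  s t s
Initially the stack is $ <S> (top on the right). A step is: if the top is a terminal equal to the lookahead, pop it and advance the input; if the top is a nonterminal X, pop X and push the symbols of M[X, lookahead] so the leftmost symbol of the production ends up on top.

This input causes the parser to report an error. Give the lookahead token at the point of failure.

step 1: stack=$ <S>  input=s t s $  — expand <S> ::= s <K>
step 2: stack=$ <K> s  input=s t s $  — match s
step 3: stack=$ <K>  input=t s $  — expand <K> ::= t <B> t
step 4: stack=$ t <B> t  input=t s $  — match t
step 5: stack=$ t <B>  input=s $  — error: M[<B>, s] is empty

s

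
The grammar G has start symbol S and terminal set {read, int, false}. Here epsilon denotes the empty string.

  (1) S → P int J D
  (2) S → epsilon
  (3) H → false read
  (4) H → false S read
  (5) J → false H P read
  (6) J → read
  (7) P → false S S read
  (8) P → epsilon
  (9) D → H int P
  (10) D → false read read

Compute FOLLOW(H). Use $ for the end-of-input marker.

FIRST(H): from H→false read we get {false}; from H→false S read we get {false}. So FIRST(H) = {false}.
FIRST(J): from J→false H P read we get {false}; from J→read we get {read}. So FIRST(J) = {false, read}.
FIRST(P): from P→false S S read we get {false}; from P→epsilon we get {epsilon}. So FIRST(P) = {epsilon, false}.
FIRST(S): from S→P int J D we get {false, int}; from S→epsilon we get {epsilon}. So FIRST(S) = {epsilon, false, int}.
FIRST(D): from D→H int P we get {false}; from D→false read read we get {false}. So FIRST(D) = {false}.
FOLLOW(S) includes $ since S is the start symbol.
FOLLOW(S): in H→false S read, S is followed by read with FIRST {read}; in P→false S S read (occurrence 1), S is followed by S read with FIRST {false, int, read}; in P→false S S read (occurrence 2), S is followed by read with FIRST {read}. Thus FOLLOW(S) = {$, false, int, read}.
FOLLOW(H): in J→false H P read, H is followed by P read with FIRST {false, read}; in D→H int P, H is followed by int P with FIRST {int}. Thus FOLLOW(H) = {false, int, read}.
FOLLOW(J): in S→P int J D, J is followed by D with FIRST {false}. Thus FOLLOW(J) = {false}.
FOLLOW(D): in S→P int J D, the suffix after D is empty, so FOLLOW(D) ⊇ FOLLOW(S) = {$, false, int, read}. Thus FOLLOW(D) = {$, false, int, read}.
FOLLOW(P): in S→P int J D, P is followed by int J D with FIRST {int}; in J→false H P read, P is followed by read with FIRST {read}; in D→H int P, the suffix after P is empty, so FOLLOW(P) ⊇ FOLLOW(D) = {$, false, int, read}. Thus FOLLOW(P) = {$, false, int, read}.

{false, int, read}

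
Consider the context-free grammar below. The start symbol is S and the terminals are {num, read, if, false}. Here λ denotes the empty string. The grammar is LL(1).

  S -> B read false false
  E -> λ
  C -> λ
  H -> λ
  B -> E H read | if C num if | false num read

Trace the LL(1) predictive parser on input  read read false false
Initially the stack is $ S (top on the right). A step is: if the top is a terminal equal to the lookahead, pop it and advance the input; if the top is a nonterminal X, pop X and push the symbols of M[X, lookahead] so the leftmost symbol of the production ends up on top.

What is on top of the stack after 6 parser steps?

     Stack                        Input                    Action
  1  $ S                          read read false false $  expand S -> B read false false
  2  $ false false read B         read read false false $  expand B -> E H read
  3  $ false false read read H E  read read false false $  expand E -> λ
  4  $ false false read read H    read read false false $  expand H -> λ
  5  $ false false read read      read read false false $  match read
  6  $ false false read           read false false $       match read
Stack after step 6: $ false false (top = false).

false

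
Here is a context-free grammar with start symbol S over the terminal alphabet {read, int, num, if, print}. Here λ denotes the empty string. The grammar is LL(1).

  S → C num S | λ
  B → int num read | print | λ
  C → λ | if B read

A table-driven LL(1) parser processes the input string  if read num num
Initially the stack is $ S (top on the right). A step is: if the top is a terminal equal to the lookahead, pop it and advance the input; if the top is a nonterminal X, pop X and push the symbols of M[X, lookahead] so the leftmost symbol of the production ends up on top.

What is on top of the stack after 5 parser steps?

     Stack              Input              Action
  1  $ S                if read num num $  expand S → C num S
  2  $ S num C          if read num num $  expand C → if B read
  3  $ S num read B if  if read num num $  match if
  4  $ S num read B     read num num $     expand B → λ
  5  $ S num read       read num num $     match read
Stack after step 5: $ S num (top = num).

num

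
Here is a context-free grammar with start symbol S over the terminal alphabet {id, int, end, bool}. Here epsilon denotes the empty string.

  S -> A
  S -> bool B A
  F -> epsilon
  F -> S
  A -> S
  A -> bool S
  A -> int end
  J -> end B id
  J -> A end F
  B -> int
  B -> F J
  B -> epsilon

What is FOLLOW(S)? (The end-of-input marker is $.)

FIRST(S): from S->A we get {bool, int}; from S->bool B A we get {bool}. So FIRST(S) = {bool, int}.
FIRST(F): from F->epsilon we get {epsilon}; from F->S we get {bool, int}. So FIRST(F) = {epsilon, bool, int}.
FIRST(A): from A->S we get {bool, int}; from A->bool S we get {bool}; from A->int end we get {int}. So FIRST(A) = {bool, int}.
FIRST(J): from J->end B id we get {end}; from J->A end F we get {bool, int}. So FIRST(J) = {bool, end, int}.
FIRST(B): from B->int we get {int}; from B->F J we get {bool, end, int}; from B->epsilon we get {epsilon}. So FIRST(B) = {epsilon, bool, end, int}.
FOLLOW(S) includes $ since S is the start symbol.
FOLLOW(B): in S->bool B A, B is followed by A with FIRST {bool, int}; in J->end B id, B is followed by id with FIRST {id}. Thus FOLLOW(B) = {bool, id, int}.
FOLLOW(J): in B->F J, the suffix after J is empty, so FOLLOW(J) ⊇ FOLLOW(B) = {bool, id, int}. Thus FOLLOW(J) = {bool, id, int}.
FOLLOW(F): in J->A end F, the suffix after F is empty, so FOLLOW(F) ⊇ FOLLOW(J) = {bool, id, int}; in B->F J, F is followed by J with FIRST {bool, end, int}. Thus FOLLOW(F) = {bool, end, id, int}.
FOLLOW(S): in F->S, the suffix after S is empty, so FOLLOW(S) ⊇ FOLLOW(F) = {bool, end, id, int}; in A->S, the suffix after S is empty, so FOLLOW(S) ⊇ FOLLOW(A) = {$, bool, end, id, int}; in A->bool S, the suffix after S is empty, so FOLLOW(S) ⊇ FOLLOW(A) = {$, bool, end, id, int}. Thus FOLLOW(S) = {$, bool, end, id, int}.
FOLLOW(A): in S->A, the suffix after A is empty, so FOLLOW(A) ⊇ FOLLOW(S) = {$, bool, end, id, int}; in S->bool B A, the suffix after A is empty, so FOLLOW(A) ⊇ FOLLOW(S) = {$, bool, end, id, int}; in J->A end F, A is followed by end F with FIRST {end}. Thus FOLLOW(A) = {$, bool, end, id, int}.

{$, bool, end, id, int}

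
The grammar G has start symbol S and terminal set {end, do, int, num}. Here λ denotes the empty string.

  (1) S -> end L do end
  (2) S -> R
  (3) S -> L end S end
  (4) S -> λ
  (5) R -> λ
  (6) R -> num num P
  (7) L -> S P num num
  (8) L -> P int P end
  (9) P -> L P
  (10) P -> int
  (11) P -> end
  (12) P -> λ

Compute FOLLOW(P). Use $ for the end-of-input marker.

FIRST(R): from R->λ we get {λ}; from R->num num P we get {num}. So FIRST(R) = {λ, num}.
FIRST(S): from S->end L do end we get {end}; from S->R we get {λ, num}; from S->L end S end we get {end, int, num}; from S->λ we get {λ}. So FIRST(S) = {λ, end, int, num}.
FIRST(L): from L->S P num num we get {end, int, num}; from L->P int P end we get {end, int, num}. So FIRST(L) = {end, int, num}.
FIRST(P): from P->L P we get {end, int, num}; from P->int we get {int}; from P->end we get {end}; from P->λ we get {λ}. So FIRST(P) = {λ, end, int, num}.
FOLLOW(S) includes $ since S is the start symbol.
FOLLOW(S): in S->L end S end, S is followed by end with FIRST {end}; in L->S P num num, S is followed by P num num with FIRST {end, int, num}. Thus FOLLOW(S) = {$, end, int, num}.
FOLLOW(R): in S->R, the suffix after R is empty, so FOLLOW(R) ⊇ FOLLOW(S) = {$, end, int, num}. Thus FOLLOW(R) = {$, end, int, num}.
FOLLOW(P): in R->num num P, the suffix after P is empty, so FOLLOW(P) ⊇ FOLLOW(R) = {$, end, int, num}; in L->S P num num, P is followed by num num with FIRST {num}; in L->P int P end (occurrence 1), P is followed by int P end with FIRST {int}; in L->P int P end (occurrence 2), P is followed by end with FIRST {end}; in P->L P, the suffix after P is empty (adds nothing new). Thus FOLLOW(P) = {$, end, int, num}.
FOLLOW(L): in S->end L do end, L is followed by do end with FIRST {do}; in S->L end S end, L is followed by end S end with FIRST {end}; in P->L P, L is followed by P with FIRST {λ, end, int, num}; in P->L P, the suffix after L is nullable, so FOLLOW(L) ⊇ FOLLOW(P) = {$, end, int, num}. Thus FOLLOW(L) = {$, do, end, int, num}.

{$, end, int, num}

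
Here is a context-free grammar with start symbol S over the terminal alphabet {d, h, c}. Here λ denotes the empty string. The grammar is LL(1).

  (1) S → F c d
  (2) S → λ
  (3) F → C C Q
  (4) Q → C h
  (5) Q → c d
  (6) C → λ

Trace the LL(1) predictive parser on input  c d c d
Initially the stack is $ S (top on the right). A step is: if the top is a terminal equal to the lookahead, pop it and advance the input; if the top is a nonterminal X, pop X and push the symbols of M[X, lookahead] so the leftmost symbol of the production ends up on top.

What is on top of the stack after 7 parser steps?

c

     Stack        Input      Action
  1  $ S          c d c d $  expand S → F c d
  2  $ d c F      c d c d $  expand F → C C Q
  3  $ d c Q C C  c d c d $  expand C → λ
  4  $ d c Q C    c d c d $  expand C → λ
  5  $ d c Q      c d c d $  expand Q → c d
  6  $ d c d c    c d c d $  match c
  7  $ d c d      d c d $    match d
Stack after step 7: $ d c (top = c).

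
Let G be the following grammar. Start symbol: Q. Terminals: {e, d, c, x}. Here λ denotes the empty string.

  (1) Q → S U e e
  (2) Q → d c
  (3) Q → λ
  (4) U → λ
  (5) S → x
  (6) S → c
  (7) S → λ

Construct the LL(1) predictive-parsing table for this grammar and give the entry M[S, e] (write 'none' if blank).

S → λ

FIRST(U) = {λ}
FIRST(S) = {λ, c, x}
FIRST(Q) = {λ, c, d, e, x}  (via S U e e)
FOLLOW(Q) includes $ since Q is the start symbol.
FOLLOW(S): in Q→S U e e, S is followed by U e e with FIRST {e}. Thus FOLLOW(S) = {e}.
For S → x: FIRST(x) = {x}, so it goes in M[S, t] for t ∈ {x}.
For S → c: FIRST(c) = {c}, so it goes in M[S, t] for t ∈ {c}.
For S → λ: FIRST(λ) = {λ}, so it goes in M[S, t] for t ∈ {}; since λ ∈ FIRST, also for every t ∈ FOLLOW(S) = {e}.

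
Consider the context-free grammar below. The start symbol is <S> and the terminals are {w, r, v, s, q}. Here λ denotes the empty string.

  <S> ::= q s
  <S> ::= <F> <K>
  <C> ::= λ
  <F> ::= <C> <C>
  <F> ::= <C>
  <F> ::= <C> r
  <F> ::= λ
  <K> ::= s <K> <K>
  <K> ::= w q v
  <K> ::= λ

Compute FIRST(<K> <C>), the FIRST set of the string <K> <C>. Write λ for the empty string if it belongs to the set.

FIRST(<C>) = {λ}
FIRST(<K>) = {λ, s, w}
FIRST(<F>) = {λ, r}  (via <C> <C>, <C>, <C> r)
FIRST(<S>) = {λ, q, r, s, w}  (via <F> <K>)
FIRST(<K> <C>): take FIRST of each symbol in turn, carrying on past any symbol whose FIRST contains λ; result {λ, s, w}.

{λ, s, w}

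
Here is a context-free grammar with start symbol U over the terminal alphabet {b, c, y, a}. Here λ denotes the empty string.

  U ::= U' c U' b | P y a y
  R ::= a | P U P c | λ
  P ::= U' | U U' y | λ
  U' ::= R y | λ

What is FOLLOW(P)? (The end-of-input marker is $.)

{a, c, y}

FIRST(U) = {a, c, y}  (via U' c U' b, P y a y)
FIRST(R) = {λ, a, c, y}  (via P U P c)
FIRST(U') = {λ, a, c, y}  (via R y)
FIRST(P) = {λ, a, c, y}  (via U', U U' y)
FOLLOW(U) includes $ since U is the start symbol.
FOLLOW(U): in R::=P U P c, U is followed by P c with FIRST {a, c, y}; in P::=U U' y, U is followed by U' y with FIRST {a, c, y}. Thus FOLLOW(U) = {$, a, c, y}.
FOLLOW(R): in U'::=R y, R is followed by y with FIRST {y}. Thus FOLLOW(R) = {y}.
FOLLOW(P): in U::=P y a y, P is followed by y a y with FIRST {y}; in R::=P U P c (occurrence 1), P is followed by U P c with FIRST {a, c, y}; in R::=P U P c (occurrence 2), P is followed by c with FIRST {c}. Thus FOLLOW(P) = {a, c, y}.
FOLLOW(U'): in U::=U' c U' b (occurrence 1), U' is followed by c U' b with FIRST {c}; in U::=U' c U' b (occurrence 2), U' is followed by b with FIRST {b}; in P::=U', the suffix after U' is empty, so FOLLOW(U') ⊇ FOLLOW(P) = {a, c, y}; in P::=U U' y, U' is followed by y with FIRST {y}. Thus FOLLOW(U') = {a, b, c, y}.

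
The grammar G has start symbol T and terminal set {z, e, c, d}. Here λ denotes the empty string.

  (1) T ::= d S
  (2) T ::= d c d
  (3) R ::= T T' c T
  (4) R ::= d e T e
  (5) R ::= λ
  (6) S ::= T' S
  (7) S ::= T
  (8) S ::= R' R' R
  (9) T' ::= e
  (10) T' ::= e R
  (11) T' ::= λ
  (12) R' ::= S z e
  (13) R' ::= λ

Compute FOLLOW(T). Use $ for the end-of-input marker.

{$, c, d, e, z}

FIRST(T): from T::=d S we get {d}; from T::=d c d we get {d}. So FIRST(T) = {d}.
FIRST(T'): from T'::=e we get {e}; from T'::=e R we get {e}; from T'::=λ we get {λ}. So FIRST(T') = {λ, e}.
FIRST(R): from R::=T T' c T we get {d}; from R::=d e T e we get {d}; from R::=λ we get {λ}. So FIRST(R) = {λ, d}.
FIRST(S): from S::=T' S we get {λ, d, e, z}; from S::=T we get {d}; from S::=R' R' R we get {λ, d, e, z}. So FIRST(S) = {λ, d, e, z}.
FIRST(R'): from R'::=S z e we get {d, e, z}; from R'::=λ we get {λ}. So FIRST(R') = {λ, d, e, z}.
FOLLOW(T) includes $ since T is the start symbol.
FOLLOW(T): in R::=T T' c T (occurrence 1), T is followed by T' c T with FIRST {c, e}; in R::=T T' c T (occurrence 2), the suffix after T is empty, so FOLLOW(T) ⊇ FOLLOW(R) = {$, c, d, e, z}; in R::=d e T e, T is followed by e with FIRST {e}; in S::=T, the suffix after T is empty, so FOLLOW(T) ⊇ FOLLOW(S) = {$, c, d, e, z}. Thus FOLLOW(T) = {$, c, d, e, z}.
FOLLOW(S): in T::=d S, the suffix after S is empty, so FOLLOW(S) ⊇ FOLLOW(T) = {$, c, d, e, z}; in S::=T' S, the suffix after S is empty (adds nothing new); in R'::=S z e, S is followed by z e with FIRST {z}. Thus FOLLOW(S) = {$, c, d, e, z}.
FOLLOW(T'): in R::=T T' c T, T' is followed by c T with FIRST {c}; in S::=T' S, T' is followed by S with FIRST {λ, d, e, z}; in S::=T' S, the suffix after T' is nullable, so FOLLOW(T') ⊇ FOLLOW(S) = {$, c, d, e, z}. Thus FOLLOW(T') = {$, c, d, e, z}.
FOLLOW(R): in S::=R' R' R, the suffix after R is empty, so FOLLOW(R) ⊇ FOLLOW(S) = {$, c, d, e, z}; in T'::=e R, the suffix after R is empty, so FOLLOW(R) ⊇ FOLLOW(T') = {$, c, d, e, z}. Thus FOLLOW(R) = {$, c, d, e, z}.
FOLLOW(R'): in S::=R' R' R (occurrence 1), R' is followed by R' R with FIRST {λ, d, e, z}; in S::=R' R' R (occurrence 1), the suffix after R' is nullable, so FOLLOW(R') ⊇ FOLLOW(S) = {$, c, d, e, z}; in S::=R' R' R (occurrence 2), R' is followed by R with FIRST {λ, d}; in S::=R' R' R (occurrence 2), the suffix after R' is nullable, so FOLLOW(R') ⊇ FOLLOW(S) = {$, c, d, e, z}. Thus FOLLOW(R') = {$, c, d, e, z}.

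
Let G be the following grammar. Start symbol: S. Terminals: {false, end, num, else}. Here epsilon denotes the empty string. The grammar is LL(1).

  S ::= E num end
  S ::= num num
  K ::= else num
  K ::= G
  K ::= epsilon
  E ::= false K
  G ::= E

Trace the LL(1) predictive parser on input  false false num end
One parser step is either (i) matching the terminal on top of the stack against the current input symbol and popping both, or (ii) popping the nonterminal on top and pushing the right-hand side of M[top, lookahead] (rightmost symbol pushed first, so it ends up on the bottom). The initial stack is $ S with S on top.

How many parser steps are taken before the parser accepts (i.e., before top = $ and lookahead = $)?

step 1: stack=$ S  input=false false num end $  — expand S ::= E num end
step 2: stack=$ end num E  input=false false num end $  — expand E ::= false K
step 3: stack=$ end num K false  input=false false num end $  — match false
step 4: stack=$ end num K  input=false num end $  — expand K ::= G
step 5: stack=$ end num G  input=false num end $  — expand G ::= E
step 6: stack=$ end num E  input=false num end $  — expand E ::= false K
step 7: stack=$ end num K false  input=false num end $  — match false
step 8: stack=$ end num K  input=num end $  — expand K ::= epsilon
step 9: stack=$ end num  input=num end $  — match num
step 10: stack=$ end  input=end $  — match end
Accept reached after 10 steps.

10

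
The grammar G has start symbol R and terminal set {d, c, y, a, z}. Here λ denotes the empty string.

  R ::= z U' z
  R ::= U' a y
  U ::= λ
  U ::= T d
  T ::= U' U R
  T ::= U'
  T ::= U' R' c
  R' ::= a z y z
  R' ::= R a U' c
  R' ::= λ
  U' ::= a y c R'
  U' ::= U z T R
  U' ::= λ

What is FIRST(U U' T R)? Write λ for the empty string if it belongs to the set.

{a, c, d, z}

FIRST(R): from R::=z U' z we get {z}; from R::=U' a y we get {a, c, d, z}. So FIRST(R) = {a, c, d, z}.
FIRST(R'): from R'::=a z y z we get {a}; from R'::=R a U' c we get {a, c, d, z}; from R'::=λ we get {λ}. So FIRST(R') = {λ, a, c, d, z}.
FIRST(U): from U::=λ we get {λ}; from U::=T d we get {a, c, d, z}. So FIRST(U) = {λ, a, c, d, z}.
FIRST(U'): from U'::=a y c R' we get {a}; from U'::=U z T R we get {a, c, d, z}; from U'::=λ we get {λ}. So FIRST(U') = {λ, a, c, d, z}.
FIRST(T): from T::=U' U R we get {a, c, d, z}; from T::=U' we get {λ, a, c, d, z}; from T::=U' R' c we get {a, c, d, z}. So FIRST(T) = {λ, a, c, d, z}.
FIRST(U U' T R): take FIRST of each symbol in turn, carrying on past any symbol whose FIRST contains λ; result {a, c, d, z}.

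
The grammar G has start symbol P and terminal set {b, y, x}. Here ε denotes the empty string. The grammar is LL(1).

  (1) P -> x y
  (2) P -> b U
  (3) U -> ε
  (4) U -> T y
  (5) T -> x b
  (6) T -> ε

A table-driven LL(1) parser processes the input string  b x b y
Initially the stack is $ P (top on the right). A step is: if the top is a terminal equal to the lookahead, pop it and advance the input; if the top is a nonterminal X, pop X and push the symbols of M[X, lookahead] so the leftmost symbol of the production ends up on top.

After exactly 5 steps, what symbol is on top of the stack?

step 1: stack=$ P  input=b x b y $  — expand P -> b U
step 2: stack=$ U b  input=b x b y $  — match b
step 3: stack=$ U  input=x b y $  — expand U -> T y
step 4: stack=$ y T  input=x b y $  — expand T -> x b
step 5: stack=$ y b x  input=x b y $  — match x
Stack after step 5: $ y b (top = b).

b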